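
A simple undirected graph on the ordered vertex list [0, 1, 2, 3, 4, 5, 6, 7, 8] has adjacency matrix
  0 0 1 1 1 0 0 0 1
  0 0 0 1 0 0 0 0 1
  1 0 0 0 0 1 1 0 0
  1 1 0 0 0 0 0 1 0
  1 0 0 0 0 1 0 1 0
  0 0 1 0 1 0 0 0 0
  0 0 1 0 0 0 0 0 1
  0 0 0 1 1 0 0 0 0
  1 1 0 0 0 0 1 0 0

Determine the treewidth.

3

A width-3 tree decomposition is:
Bags: B1 = {1, 3, 4, 7}  B2 = {0, 1, 3, 4}  B3 = {0, 1, 4, 8}  B4 = {0, 4, 5, 8}  B5 = {0, 2, 5, 8}  B6 = {2, 5, 6, 8}
Tree: B1–B2, B2–B3, B3–B4, B4–B5, B5–B6
Each bag holds 4 vertices, so the decomposition has width 3, which upper-bounds the treewidth. For the lower bound: the 4 vertex sets {1,3,7}, {4}, {0}, {2,5,6,8} are disjoint, each induces a connected subgraph, and every pair is joined by at least one edge of G. Contracting each set to a single vertex therefore yields K_{4} as a minor, and since treewidth is minor-monotone, tw(G) ≥ tw(K_{4}) = 3. Combining the bounds, tw(G) = 3.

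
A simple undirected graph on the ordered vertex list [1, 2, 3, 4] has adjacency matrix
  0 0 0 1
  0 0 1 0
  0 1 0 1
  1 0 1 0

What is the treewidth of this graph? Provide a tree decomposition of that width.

Every bag has size at most 2, so the width is 2 − 1 = 1 and tw(G) ≤ 1. G has an edge, so its treewidth is at least 1. Hence tw(G) = 1 exactly.

Treewidth 1.
One optimal decomposition is:
Bags: B1 = {1, 4}  B2 = {3, 4}  B3 = {2, 3}
Tree: B1–B2, B2–B3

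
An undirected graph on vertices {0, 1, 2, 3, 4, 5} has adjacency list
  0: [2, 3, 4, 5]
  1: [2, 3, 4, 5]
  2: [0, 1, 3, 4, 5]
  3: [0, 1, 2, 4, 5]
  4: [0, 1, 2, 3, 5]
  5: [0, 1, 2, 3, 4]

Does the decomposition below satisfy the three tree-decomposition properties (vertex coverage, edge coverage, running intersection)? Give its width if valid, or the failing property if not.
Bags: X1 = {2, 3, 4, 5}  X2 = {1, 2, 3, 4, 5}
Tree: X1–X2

A tree decomposition must satisfy three properties: every vertex lies in some bag; for every edge, both endpoints lie together in some bag; and for every vertex, the bags containing it form a connected subtree. Here vertex 0 appears in no bag, so the decomposition is invalid.

No — vertex 0 appears in no bag.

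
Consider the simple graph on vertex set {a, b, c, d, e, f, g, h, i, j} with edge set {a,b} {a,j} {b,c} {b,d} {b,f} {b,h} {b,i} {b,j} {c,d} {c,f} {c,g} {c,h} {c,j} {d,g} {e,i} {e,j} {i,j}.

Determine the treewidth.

A width-2 tree decomposition is:
Bags: B1 = {b, c, j}  B2 = {b, c, h}  B3 = {b, i, j}  B4 = {a, b, j}  B5 = {b, c, f}  B6 = {b, c, d}  B7 = {c, d, g}  B8 = {e, i, j}
Tree: B1–B2, B1–B3, B3–B4, B1–B5, B2–B6, B6–B7, B3–B8
The largest bag has 3 vertices, giving width 2; this decomposition certifies tw(G) ≤ 2. Conversely, {c, d, g} is a clique of size 3, and the vertices of any clique must share a bag in every tree decomposition; so some bag has ≥ 3 vertices and tw(G) ≥ 2. Combining the bounds, tw(G) = 2.

2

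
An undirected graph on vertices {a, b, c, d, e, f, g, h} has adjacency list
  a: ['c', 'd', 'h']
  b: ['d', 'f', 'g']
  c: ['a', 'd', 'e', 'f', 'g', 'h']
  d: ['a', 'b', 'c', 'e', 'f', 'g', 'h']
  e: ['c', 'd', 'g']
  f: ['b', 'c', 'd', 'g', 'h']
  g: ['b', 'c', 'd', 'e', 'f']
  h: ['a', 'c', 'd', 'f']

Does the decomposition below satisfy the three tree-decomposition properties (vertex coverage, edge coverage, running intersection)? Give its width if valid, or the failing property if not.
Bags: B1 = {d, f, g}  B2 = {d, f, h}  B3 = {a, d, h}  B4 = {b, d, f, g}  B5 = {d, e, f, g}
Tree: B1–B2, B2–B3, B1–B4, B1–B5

No — vertex c appears in no bag.

A tree decomposition must satisfy three properties: every vertex lies in some bag; for every edge, both endpoints lie together in some bag; and for every vertex, the bags containing it form a connected subtree. Here vertex c appears in no bag, so the decomposition is invalid.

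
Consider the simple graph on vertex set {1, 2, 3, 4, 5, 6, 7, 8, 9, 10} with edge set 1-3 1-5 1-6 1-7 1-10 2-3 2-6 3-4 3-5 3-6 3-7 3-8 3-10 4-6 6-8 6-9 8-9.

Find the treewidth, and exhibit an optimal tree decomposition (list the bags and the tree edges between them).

Every bag has size at most 3, so the width is 3 − 1 = 2 and tw(G) ≤ 2. For the lower bound, the 3 vertices {6, 8, 9} are pairwise adjacent, and any tree decomposition puts a clique entirely inside one bag — forcing width ≥ 2. Hence tw(G) = 2 exactly.

Treewidth 2.
One optimal decomposition is:
Bags: B1 = {2, 3, 6}  B2 = {3, 4, 6}  B3 = {1, 3, 6}  B4 = {3, 6, 8}  B5 = {6, 8, 9}  B6 = {1, 3, 5}  B7 = {1, 3, 10}  B8 = {1, 3, 7}
Tree: B1–B2, B1–B3, B3–B4, B4–B5, B3–B6, B3–B7, B7–B8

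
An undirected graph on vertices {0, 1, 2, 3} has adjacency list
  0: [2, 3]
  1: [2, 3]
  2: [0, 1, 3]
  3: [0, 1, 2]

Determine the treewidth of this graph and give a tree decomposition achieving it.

Each bag holds 3 vertices, so the decomposition has width 2, which upper-bounds the treewidth. Conversely, {0, 2, 3} is a clique of size 3, and the vertices of any clique must share a bag in every tree decomposition; so some bag has ≥ 3 vertices and tw(G) ≥ 2. Hence tw(G) = 2 exactly.

Treewidth 2.
One optimal decomposition is:
Bags: B1 = {1, 2, 3}  B2 = {0, 2, 3}
Tree: B1–B2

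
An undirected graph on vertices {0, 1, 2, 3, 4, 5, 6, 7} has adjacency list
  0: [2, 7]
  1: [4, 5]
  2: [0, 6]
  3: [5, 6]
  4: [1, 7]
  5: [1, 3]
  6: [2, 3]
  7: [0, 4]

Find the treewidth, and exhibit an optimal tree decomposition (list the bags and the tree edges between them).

Treewidth 2.
Bags: B1 = {3, 5, 6}  B2 = {1, 5, 6}  B3 = {1, 4, 6}  B4 = {4, 6, 7}  B5 = {0, 6, 7}  B6 = {0, 2, 6}
Tree: B1–B2, B2–B3, B3–B4, B4–B5, B5–B6

The largest bag has 3 vertices, giving width 2; this decomposition certifies tw(G) ≤ 2. Since 6–3–5–1–4–7–0–2–6 is a cycle in G, G is not acyclic. Forests are exactly the graphs of treewidth ≤ 1, so tw(G) ≥ 2. The upper and lower bounds meet at 2, so that is the treewidth.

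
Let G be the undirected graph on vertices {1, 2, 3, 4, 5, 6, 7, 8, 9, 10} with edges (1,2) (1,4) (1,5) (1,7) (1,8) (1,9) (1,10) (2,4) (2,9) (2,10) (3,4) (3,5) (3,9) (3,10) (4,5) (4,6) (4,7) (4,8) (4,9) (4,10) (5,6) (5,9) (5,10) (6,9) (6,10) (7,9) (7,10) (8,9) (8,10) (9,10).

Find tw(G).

4

A width-4 tree decomposition is:
Bags: B1 = {1, 4, 5, 9, 10}  B2 = {3, 4, 5, 9, 10}  B3 = {1, 4, 7, 9, 10}  B4 = {1, 4, 8, 9, 10}  B5 = {4, 5, 6, 9, 10}  B6 = {1, 2, 4, 9, 10}
Tree: B1–B2, B1–B3, B1–B4, B2–B5, B4–B6
The largest bag has 5 vertices, giving width 4; this decomposition certifies tw(G) ≤ 4. On the other hand G contains the 5-clique {1, 4, 8, 9, 10}. A clique must lie in a single bag of any decomposition, so no decomposition can have width below 4. Combining the bounds, tw(G) = 4.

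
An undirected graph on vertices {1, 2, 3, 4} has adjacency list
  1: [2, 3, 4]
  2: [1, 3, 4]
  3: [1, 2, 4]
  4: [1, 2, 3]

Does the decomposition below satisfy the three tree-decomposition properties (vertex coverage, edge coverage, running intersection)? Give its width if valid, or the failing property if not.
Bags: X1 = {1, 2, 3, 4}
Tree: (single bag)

Every vertex of G appears in some bag (union = {1, 2, 3, 4}); every edge is covered by a bag; and for each vertex v the set of bags containing v is connected in the bag tree. The decomposition is therefore valid. The largest bag has 4 vertices, so the width is 3.

Yes; width 3.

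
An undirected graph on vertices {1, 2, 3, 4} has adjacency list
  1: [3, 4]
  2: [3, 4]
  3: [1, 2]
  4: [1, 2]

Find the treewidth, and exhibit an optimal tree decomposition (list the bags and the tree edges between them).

Treewidth 2.
One such decomposition:
Bags: B1 = {2, 3, 4}  B2 = {1, 3, 4}
Tree: B1–B2

The largest bag has 3 vertices, giving width 2; this decomposition certifies tw(G) ≤ 2. Since 4–2–3–1–4 is a cycle in G, G is not acyclic. Forests are exactly the graphs of treewidth ≤ 1, so tw(G) ≥ 2. Therefore the treewidth is 2.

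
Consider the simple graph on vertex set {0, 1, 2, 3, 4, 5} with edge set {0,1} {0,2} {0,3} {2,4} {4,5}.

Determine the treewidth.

A width-1 tree decomposition is:
Bags: B1 = {0, 1}  B2 = {0, 2}  B3 = {0, 3}  B4 = {2, 4}  B5 = {4, 5}
Tree: B1–B2, B2–B3, B2–B4, B4–B5
Each bag holds 2 vertices, so the decomposition has width 1, which upper-bounds the treewidth. Since G has at least one edge (e.g. 1–0), it is not an edgeless graph, so tw(G) ≥ 1. Hence tw(G) = 1 exactly.

1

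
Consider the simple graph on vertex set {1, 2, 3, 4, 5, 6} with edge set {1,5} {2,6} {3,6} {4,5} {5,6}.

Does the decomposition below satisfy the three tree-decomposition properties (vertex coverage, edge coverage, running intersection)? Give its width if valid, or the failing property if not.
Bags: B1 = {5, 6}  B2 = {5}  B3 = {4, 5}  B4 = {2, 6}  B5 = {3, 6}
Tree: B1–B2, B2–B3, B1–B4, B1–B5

A tree decomposition must satisfy three properties: every vertex lies in some bag; for every edge, both endpoints lie together in some bag; and for every vertex, the bags containing it form a connected subtree. Here vertex 1 appears in no bag, so the decomposition is invalid.

No — vertex 1 appears in no bag.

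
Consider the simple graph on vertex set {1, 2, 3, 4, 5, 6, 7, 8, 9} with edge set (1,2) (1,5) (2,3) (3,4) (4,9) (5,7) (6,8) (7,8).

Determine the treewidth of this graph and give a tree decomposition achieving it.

Each bag holds 2 vertices, so the decomposition has width 1, which upper-bounds the treewidth. Since G has at least one edge (e.g. 6–8), it is not an edgeless graph, so tw(G) ≥ 1. Hence tw(G) = 1 exactly.

Treewidth 1.
One optimal decomposition is:
Bags: B1 = {6, 8}  B2 = {7, 8}  B3 = {5, 7}  B4 = {1, 5}  B5 = {1, 2}  B6 = {2, 3}  B7 = {3, 4}  B8 = {4, 9}
Tree: B1–B2, B2–B3, B3–B4, B4–B5, B5–B6, B6–B7, B7–B8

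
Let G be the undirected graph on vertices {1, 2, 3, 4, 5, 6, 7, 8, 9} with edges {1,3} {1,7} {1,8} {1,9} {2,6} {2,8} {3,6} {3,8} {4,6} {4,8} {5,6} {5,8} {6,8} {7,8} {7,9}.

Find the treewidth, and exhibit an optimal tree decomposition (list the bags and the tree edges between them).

Every bag has size at most 3, so the width is 3 − 1 = 2 and tw(G) ≤ 2. For the lower bound, the 3 vertices {1, 3, 8} are pairwise adjacent, and any tree decomposition puts a clique entirely inside one bag — forcing width ≥ 2. The upper and lower bounds meet at 2, so that is the treewidth.

Treewidth 2.
Bags: B1 = {3, 6, 8}  B2 = {4, 6, 8}  B3 = {1, 3, 8}  B4 = {1, 7, 8}  B5 = {2, 6, 8}  B6 = {5, 6, 8}  B7 = {1, 7, 9}
Tree: B1–B2, B1–B3, B3–B4, B1–B5, B5–B6, B4–B7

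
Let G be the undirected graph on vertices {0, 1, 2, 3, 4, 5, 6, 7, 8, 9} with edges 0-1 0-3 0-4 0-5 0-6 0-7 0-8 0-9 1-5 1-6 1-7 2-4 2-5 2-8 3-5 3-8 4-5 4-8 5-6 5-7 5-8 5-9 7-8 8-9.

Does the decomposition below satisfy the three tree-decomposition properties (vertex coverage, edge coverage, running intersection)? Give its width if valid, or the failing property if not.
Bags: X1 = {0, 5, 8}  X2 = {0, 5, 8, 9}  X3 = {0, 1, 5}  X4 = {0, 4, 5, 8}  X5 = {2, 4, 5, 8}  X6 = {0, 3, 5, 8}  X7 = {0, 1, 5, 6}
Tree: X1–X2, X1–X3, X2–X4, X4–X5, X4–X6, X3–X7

No — vertex 7 appears in no bag.

A tree decomposition must satisfy three properties: every vertex lies in some bag; for every edge, both endpoints lie together in some bag; and for every vertex, the bags containing it form a connected subtree. Here vertex 7 appears in no bag, so the decomposition is invalid.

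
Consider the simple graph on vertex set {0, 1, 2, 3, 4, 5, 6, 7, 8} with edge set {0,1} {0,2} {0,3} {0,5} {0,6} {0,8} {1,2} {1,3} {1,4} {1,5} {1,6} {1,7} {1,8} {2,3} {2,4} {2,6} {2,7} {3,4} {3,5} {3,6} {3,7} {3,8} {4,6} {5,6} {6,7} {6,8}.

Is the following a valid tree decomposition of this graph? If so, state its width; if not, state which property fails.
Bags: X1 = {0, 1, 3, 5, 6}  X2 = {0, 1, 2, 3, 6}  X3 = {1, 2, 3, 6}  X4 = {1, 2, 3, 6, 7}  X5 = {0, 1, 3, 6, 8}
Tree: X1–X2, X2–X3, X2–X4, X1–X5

A tree decomposition must satisfy three properties: every vertex lies in some bag; for every edge, both endpoints lie together in some bag; and for every vertex, the bags containing it form a connected subtree. Here vertex 4 appears in no bag, so the decomposition is invalid.

No — vertex 4 appears in no bag.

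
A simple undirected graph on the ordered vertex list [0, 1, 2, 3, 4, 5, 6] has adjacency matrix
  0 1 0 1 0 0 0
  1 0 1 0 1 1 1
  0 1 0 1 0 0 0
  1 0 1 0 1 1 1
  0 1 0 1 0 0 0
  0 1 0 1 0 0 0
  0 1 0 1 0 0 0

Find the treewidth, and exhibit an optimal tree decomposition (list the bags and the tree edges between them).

The largest bag has 3 vertices, giving width 2; this decomposition certifies tw(G) ≤ 2. For the lower bound, G contains the cycle 3–2–1–5–3, so G is not a forest; only forests have treewidth ≤ 1, hence tw(G) ≥ 2. The upper and lower bounds meet at 2, so that is the treewidth.

Treewidth 2.
Bags: B1 = {1, 2, 3}  B2 = {1, 3, 5}  B3 = {0, 1, 3}  B4 = {1, 3, 6}  B5 = {1, 3, 4}
Tree: B1–B2, B2–B3, B3–B4, B4–B5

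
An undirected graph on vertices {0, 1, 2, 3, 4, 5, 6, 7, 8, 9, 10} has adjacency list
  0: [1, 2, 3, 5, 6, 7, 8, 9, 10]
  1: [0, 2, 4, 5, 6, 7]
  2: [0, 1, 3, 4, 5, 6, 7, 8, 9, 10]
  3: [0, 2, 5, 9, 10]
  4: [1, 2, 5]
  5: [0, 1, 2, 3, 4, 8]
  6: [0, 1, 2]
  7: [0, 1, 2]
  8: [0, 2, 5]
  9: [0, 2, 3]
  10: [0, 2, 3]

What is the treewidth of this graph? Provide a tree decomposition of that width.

Each bag holds 4 vertices, so the decomposition has width 3, which upper-bounds the treewidth. For the lower bound, the 4 vertices {0, 1, 2, 5} are pairwise adjacent, and any tree decomposition puts a clique entirely inside one bag — forcing width ≥ 3. Combining the bounds, tw(G) = 3.

Treewidth 3.
Bags: B1 = {0, 2, 3, 5}  B2 = {0, 1, 2, 5}  B3 = {0, 2, 5, 8}  B4 = {0, 2, 3, 9}  B5 = {0, 2, 3, 10}  B6 = {0, 1, 2, 6}  B7 = {0, 1, 2, 7}  B8 = {1, 2, 4, 5}
Tree: B1–B2, B2–B3, B1–B4, B4–B5, B2–B6, B6–B7, B2–B8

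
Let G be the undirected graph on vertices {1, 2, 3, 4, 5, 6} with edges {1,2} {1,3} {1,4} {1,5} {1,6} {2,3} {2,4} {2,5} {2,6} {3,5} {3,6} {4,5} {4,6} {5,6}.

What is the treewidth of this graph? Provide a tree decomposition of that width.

The largest bag has 5 vertices, giving width 4; this decomposition certifies tw(G) ≤ 4. Conversely, {1, 2, 3, 5, 6} is a clique of size 5, and the vertices of any clique must share a bag in every tree decomposition; so some bag has ≥ 5 vertices and tw(G) ≥ 4. Combining the bounds, tw(G) = 4.

Treewidth 4.
Bags: B1 = {1, 2, 4, 5, 6}  B2 = {1, 2, 3, 5, 6}
Tree: B1–B2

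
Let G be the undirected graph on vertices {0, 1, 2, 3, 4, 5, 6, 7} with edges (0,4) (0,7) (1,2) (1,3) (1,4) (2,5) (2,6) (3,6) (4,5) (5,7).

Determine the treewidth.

A width-2 tree decomposition is:
Bags: B1 = {1, 3, 6}  B2 = {1, 2, 6}  B3 = {1, 2, 4}  B4 = {2, 4, 5}  B5 = {0, 4, 5}  B6 = {0, 5, 7}
Tree: B1–B2, B2–B3, B3–B4, B4–B5, B5–B6
The largest bag has 3 vertices, giving width 2; this decomposition certifies tw(G) ≤ 2. Since 3–6–2–1–3 is a cycle in G, G is not acyclic. Forests are exactly the graphs of treewidth ≤ 1, so tw(G) ≥ 2. Therefore the treewidth is 2.

2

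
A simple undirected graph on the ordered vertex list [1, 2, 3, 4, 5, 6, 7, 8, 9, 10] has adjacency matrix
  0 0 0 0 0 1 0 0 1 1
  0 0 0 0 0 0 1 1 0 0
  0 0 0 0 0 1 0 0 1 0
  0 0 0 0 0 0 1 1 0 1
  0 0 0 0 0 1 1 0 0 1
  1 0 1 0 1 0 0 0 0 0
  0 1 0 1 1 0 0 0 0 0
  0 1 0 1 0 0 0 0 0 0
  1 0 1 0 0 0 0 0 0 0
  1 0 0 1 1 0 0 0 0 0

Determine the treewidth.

2

A width-2 tree decomposition is:
Bags: B1 = {3, 6, 9}  B2 = {1, 6, 9}  B3 = {1, 5, 6}  B4 = {1, 5, 10}  B5 = {5, 7, 10}  B6 = {4, 7, 10}  B7 = {2, 4, 7}  B8 = {2, 4, 8}
Tree: B1–B2, B2–B3, B3–B4, B4–B5, B5–B6, B6–B7, B7–B8
Each bag holds 3 vertices, so the decomposition has width 2, which upper-bounds the treewidth. For the lower bound, G contains the cycle 3–9–1–6–3, so G is not a forest; only forests have treewidth ≤ 1, hence tw(G) ≥ 2. Hence tw(G) = 2 exactly.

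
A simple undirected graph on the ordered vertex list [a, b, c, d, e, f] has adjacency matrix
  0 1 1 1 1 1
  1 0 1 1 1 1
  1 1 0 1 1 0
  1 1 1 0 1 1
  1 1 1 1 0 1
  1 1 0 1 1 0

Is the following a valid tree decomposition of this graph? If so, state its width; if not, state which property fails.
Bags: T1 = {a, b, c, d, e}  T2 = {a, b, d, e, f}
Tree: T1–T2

Checking the three conditions: (i) the bags cover all of {a, b, c, d, e, f}; (ii) for each edge, some bag contains both endpoints; (iii) the bags containing any fixed vertex form a subtree. All hold, so the decomposition is valid with width 5 − 1 = 4.

Yes; width 4.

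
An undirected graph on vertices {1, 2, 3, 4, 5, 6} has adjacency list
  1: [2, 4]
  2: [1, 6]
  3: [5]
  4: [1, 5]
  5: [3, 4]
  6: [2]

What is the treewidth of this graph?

1

A width-1 tree decomposition is:
Bags: B1 = {2, 6}  B2 = {1, 2}  B3 = {1, 4}  B4 = {4, 5}  B5 = {3, 5}
Tree: B1–B2, B2–B3, B3–B4, B4–B5
Each bag holds 2 vertices, so the decomposition has width 1, which upper-bounds the treewidth. Since G has at least one edge (e.g. 6–2), it is not an edgeless graph, so tw(G) ≥ 1. Hence tw(G) = 1 exactly.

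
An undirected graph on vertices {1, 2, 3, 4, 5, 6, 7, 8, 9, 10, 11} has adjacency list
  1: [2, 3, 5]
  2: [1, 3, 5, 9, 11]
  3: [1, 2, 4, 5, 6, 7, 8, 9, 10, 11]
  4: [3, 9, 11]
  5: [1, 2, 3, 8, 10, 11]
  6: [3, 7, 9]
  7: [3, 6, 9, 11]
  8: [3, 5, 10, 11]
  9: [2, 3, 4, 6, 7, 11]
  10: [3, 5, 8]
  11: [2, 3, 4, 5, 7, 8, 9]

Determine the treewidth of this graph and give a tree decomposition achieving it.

Each bag holds 4 vertices, so the decomposition has width 3, which upper-bounds the treewidth. For the lower bound, the 4 vertices {1, 2, 3, 5} are pairwise adjacent, and any tree decomposition puts a clique entirely inside one bag — forcing width ≥ 3. Therefore the treewidth is 3.

Treewidth 3.
Bags: B1 = {3, 7, 9, 11}  B2 = {2, 3, 9, 11}  B3 = {3, 4, 9, 11}  B4 = {3, 6, 7, 9}  B5 = {2, 3, 5, 11}  B6 = {1, 2, 3, 5}  B7 = {3, 5, 8, 11}  B8 = {3, 5, 8, 10}
Tree: B1–B2, B1–B3, B1–B4, B2–B5, B5–B6, B5–B7, B7–B8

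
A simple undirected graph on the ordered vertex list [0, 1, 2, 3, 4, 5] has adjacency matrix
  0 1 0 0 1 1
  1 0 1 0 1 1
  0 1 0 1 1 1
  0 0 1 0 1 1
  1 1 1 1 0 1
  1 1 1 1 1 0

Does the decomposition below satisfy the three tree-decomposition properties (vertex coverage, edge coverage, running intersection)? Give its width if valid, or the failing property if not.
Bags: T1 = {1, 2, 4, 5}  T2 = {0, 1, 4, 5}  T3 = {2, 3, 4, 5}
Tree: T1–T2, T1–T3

Yes; width 3.

Every vertex of G appears in some bag (union = {0, 1, 2, 3, 4, 5}); every edge is covered by a bag; and for each vertex v the set of bags containing v is connected in the bag tree. The decomposition is therefore valid. The largest bag has 4 vertices, so the width is 3.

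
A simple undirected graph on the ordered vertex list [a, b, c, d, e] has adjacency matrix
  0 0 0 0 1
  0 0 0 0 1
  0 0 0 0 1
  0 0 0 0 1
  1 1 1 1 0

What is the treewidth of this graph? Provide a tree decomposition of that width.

Each bag holds 2 vertices, so the decomposition has width 1, which upper-bounds the treewidth. Any graph with an edge has treewidth ≥ 1, and G has the edge b–e. The upper and lower bounds meet at 1, so that is the treewidth.

Treewidth 1.
One such decomposition:
Bags: B1 = {b, e}  B2 = {c, e}  B3 = {a, e}  B4 = {d, e}
Tree: B1–B2, B1–B3, B2–B4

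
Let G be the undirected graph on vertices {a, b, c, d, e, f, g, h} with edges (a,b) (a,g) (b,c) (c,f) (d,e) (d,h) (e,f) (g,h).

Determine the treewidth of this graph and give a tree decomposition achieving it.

Every bag has size at most 3, so the width is 3 − 1 = 2 and tw(G) ≤ 2. For the lower bound, G contains the cycle b–c–f–e–d–h–g–a–b, so G is not a forest; only forests have treewidth ≤ 1, hence tw(G) ≥ 2. Therefore the treewidth is 2.

Treewidth 2.
Bags: B1 = {b, c, f}  B2 = {b, e, f}  B3 = {b, d, e}  B4 = {b, d, h}  B5 = {b, g, h}  B6 = {a, b, g}
Tree: B1–B2, B2–B3, B3–B4, B4–B5, B5–B6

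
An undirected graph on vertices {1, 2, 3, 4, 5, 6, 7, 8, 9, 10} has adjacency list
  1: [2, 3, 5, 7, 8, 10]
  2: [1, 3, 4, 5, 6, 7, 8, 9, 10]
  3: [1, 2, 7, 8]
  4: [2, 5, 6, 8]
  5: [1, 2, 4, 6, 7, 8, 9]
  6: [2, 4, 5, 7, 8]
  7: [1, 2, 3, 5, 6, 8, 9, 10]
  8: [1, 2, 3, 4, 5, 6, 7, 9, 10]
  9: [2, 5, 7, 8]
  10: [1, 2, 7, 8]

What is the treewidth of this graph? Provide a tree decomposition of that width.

Treewidth 4.
Bags: B1 = {2, 5, 6, 7, 8}  B2 = {2, 4, 5, 6, 8}  B3 = {1, 2, 5, 7, 8}  B4 = {1, 2, 3, 7, 8}  B5 = {1, 2, 7, 8, 10}  B6 = {2, 5, 7, 8, 9}
Tree: B1–B2, B1–B3, B3–B4, B4–B5, B3–B6

The largest bag has 5 vertices, giving width 4; this decomposition certifies tw(G) ≤ 4. For the lower bound, the 5 vertices {2, 4, 5, 6, 8} are pairwise adjacent, and any tree decomposition puts a clique entirely inside one bag — forcing width ≥ 4. Hence tw(G) = 4 exactly.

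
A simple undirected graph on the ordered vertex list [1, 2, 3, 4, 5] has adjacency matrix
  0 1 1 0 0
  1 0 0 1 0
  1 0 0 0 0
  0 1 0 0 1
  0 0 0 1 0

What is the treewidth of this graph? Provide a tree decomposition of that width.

Treewidth 1.
One such decomposition:
Bags: B1 = {4, 5}  B2 = {2, 4}  B3 = {1, 2}  B4 = {1, 3}
Tree: B1–B2, B2–B3, B3–B4

The largest bag has 2 vertices, giving width 1; this decomposition certifies tw(G) ≤ 1. G has an edge, so its treewidth is at least 1. The upper and lower bounds meet at 1, so that is the treewidth.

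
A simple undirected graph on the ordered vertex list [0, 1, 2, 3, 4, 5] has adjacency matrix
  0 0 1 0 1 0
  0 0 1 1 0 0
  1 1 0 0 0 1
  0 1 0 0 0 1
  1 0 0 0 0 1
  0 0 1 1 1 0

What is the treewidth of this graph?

2

A width-2 tree decomposition is:
Bags: B1 = {1, 2, 3}  B2 = {2, 3, 5}  B3 = {0, 2, 5}  B4 = {0, 4, 5}
Tree: B1–B2, B2–B3, B3–B4
The largest bag has 3 vertices, giving width 2; this decomposition certifies tw(G) ≤ 2. For the lower bound, G contains the cycle 1–3–5–2–1, so G is not a forest; only forests have treewidth ≤ 1, hence tw(G) ≥ 2. The upper and lower bounds meet at 2, so that is the treewidth.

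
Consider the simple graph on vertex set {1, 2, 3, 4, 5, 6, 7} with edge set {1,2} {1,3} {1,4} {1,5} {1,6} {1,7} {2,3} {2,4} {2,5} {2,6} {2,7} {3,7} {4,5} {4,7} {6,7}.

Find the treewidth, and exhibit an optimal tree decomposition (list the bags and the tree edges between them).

Each bag holds 4 vertices, so the decomposition has width 3, which upper-bounds the treewidth. On the other hand G contains the 4-clique {1, 2, 4, 5}. A clique must lie in a single bag of any decomposition, so no decomposition can have width below 3. Hence tw(G) = 3 exactly.

Treewidth 3.
One optimal decomposition is:
Bags: B1 = {1, 2, 4, 7}  B2 = {1, 2, 6, 7}  B3 = {1, 2, 4, 5}  B4 = {1, 2, 3, 7}
Tree: B1–B2, B1–B3, B1–B4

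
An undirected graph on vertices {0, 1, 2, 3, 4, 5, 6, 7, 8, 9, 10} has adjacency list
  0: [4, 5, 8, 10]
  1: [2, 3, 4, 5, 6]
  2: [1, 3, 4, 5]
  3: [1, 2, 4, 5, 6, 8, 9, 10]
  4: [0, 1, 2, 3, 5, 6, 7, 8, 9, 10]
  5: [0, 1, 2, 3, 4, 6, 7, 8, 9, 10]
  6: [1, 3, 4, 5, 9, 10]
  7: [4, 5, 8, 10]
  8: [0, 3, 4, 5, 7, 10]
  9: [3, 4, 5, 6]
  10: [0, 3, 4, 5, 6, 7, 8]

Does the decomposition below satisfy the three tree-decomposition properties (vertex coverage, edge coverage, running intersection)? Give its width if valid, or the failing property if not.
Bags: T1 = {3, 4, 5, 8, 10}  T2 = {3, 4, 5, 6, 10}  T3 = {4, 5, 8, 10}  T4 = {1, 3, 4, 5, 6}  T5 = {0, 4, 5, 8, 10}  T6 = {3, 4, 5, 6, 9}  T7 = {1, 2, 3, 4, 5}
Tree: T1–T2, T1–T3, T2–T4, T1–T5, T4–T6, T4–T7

No — vertex 7 appears in no bag.

A tree decomposition must satisfy three properties: every vertex lies in some bag; for every edge, both endpoints lie together in some bag; and for every vertex, the bags containing it form a connected subtree. Here vertex 7 appears in no bag, so the decomposition is invalid.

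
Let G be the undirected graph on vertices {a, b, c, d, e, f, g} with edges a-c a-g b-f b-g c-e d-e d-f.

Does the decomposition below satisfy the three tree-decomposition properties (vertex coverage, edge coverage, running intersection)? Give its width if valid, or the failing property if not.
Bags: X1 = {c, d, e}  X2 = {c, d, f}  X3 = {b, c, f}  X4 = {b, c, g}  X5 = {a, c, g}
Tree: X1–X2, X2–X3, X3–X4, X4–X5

Every vertex of G appears in some bag (union = {a, b, c, d, e, f, g}); every edge is covered by a bag; and for each vertex v the set of bags containing v is connected in the bag tree. The decomposition is therefore valid. The largest bag has 3 vertices, so the width is 2.

Yes; width 2.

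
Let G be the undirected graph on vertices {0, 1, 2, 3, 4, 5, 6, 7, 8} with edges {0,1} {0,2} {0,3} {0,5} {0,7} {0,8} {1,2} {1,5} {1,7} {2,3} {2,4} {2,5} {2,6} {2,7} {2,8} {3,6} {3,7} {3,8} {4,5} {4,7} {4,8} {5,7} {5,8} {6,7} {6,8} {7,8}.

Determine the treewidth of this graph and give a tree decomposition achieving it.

Treewidth 4.
Bags: B1 = {0, 2, 5, 7, 8}  B2 = {0, 2, 3, 7, 8}  B3 = {2, 3, 6, 7, 8}  B4 = {2, 4, 5, 7, 8}  B5 = {0, 1, 2, 5, 7}
Tree: B1–B2, B2–B3, B1–B4, B1–B5

Every bag has size at most 5, so the width is 5 − 1 = 4 and tw(G) ≤ 4. On the other hand G contains the 5-clique {0, 2, 3, 7, 8}. A clique must lie in a single bag of any decomposition, so no decomposition can have width below 4. Hence tw(G) = 4 exactly.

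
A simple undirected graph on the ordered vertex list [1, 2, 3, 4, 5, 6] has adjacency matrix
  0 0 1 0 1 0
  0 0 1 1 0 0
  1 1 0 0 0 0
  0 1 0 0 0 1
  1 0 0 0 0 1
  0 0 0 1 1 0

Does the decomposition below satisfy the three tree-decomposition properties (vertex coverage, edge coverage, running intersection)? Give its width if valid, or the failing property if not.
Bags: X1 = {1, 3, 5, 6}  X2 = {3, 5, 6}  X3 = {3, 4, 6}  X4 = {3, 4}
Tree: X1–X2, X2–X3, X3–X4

A tree decomposition must satisfy three properties: every vertex lies in some bag; for every edge, both endpoints lie together in some bag; and for every vertex, the bags containing it form a connected subtree. Here vertex 2 appears in no bag, so the decomposition is invalid.

No — vertex 2 appears in no bag.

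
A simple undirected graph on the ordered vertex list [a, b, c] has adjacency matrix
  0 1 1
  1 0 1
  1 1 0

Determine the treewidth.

2

A width-2 tree decomposition is:
Bags: B1 = {a, b, c}
Tree: (single bag)
With just one bag of size 3, the width is 3 − 1 = 2, so tw(G) ≤ 2. On the other hand G contains the 3-clique {a, b, c}. A clique must lie in a single bag of any decomposition, so no decomposition can have width below 2. The upper and lower bounds meet at 2, so that is the treewidth.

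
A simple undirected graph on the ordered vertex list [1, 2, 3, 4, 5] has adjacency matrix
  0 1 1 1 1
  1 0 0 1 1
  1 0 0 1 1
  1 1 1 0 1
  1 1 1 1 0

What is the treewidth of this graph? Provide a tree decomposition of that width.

Treewidth 3.
One such decomposition:
Bags: B1 = {1, 3, 4, 5}  B2 = {1, 2, 4, 5}
Tree: B1–B2

Every bag has size at most 4, so the width is 4 − 1 = 3 and tw(G) ≤ 3. For the lower bound, the 4 vertices {1, 2, 4, 5} are pairwise adjacent, and any tree decomposition puts a clique entirely inside one bag — forcing width ≥ 3. The upper and lower bounds meet at 3, so that is the treewidth.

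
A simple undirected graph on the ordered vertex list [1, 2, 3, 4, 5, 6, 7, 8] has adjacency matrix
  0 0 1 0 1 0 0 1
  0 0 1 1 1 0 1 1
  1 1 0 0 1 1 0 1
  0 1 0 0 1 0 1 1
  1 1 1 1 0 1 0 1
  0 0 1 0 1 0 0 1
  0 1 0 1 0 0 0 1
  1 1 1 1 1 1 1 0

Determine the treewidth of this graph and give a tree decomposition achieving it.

Each bag holds 4 vertices, so the decomposition has width 3, which upper-bounds the treewidth. On the other hand G contains the 4-clique {1, 3, 5, 8}. A clique must lie in a single bag of any decomposition, so no decomposition can have width below 3. Combining the bounds, tw(G) = 3.

Treewidth 3.
One such decomposition:
Bags: B1 = {2, 3, 5, 8}  B2 = {1, 3, 5, 8}  B3 = {2, 4, 5, 8}  B4 = {2, 4, 7, 8}  B5 = {3, 5, 6, 8}
Tree: B1–B2, B1–B3, B3–B4, B1–B5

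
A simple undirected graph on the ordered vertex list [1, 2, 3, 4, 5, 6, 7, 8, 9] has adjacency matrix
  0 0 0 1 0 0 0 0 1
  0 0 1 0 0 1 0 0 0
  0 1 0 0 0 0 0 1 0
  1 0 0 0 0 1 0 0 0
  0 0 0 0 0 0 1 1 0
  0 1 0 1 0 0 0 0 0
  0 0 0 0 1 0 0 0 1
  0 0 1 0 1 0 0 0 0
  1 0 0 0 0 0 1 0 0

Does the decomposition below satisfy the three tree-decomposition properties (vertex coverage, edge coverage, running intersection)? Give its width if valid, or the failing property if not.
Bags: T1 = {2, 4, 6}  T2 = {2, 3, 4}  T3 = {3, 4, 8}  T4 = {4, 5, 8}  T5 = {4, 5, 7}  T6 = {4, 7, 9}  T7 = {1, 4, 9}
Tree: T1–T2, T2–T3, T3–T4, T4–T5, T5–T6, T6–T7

Yes; width 2.

Vertex coverage: the bags together contain {1, 2, 3, 4, 5, 6, 7, 8, 9}, the full vertex set. Edge coverage: each edge of G has both endpoints in at least one bag. Running intersection: for every vertex, the bags containing it form a connected subtree. All three properties hold, so this is a valid tree decomposition of width max|bag| − 1 = 2, and hence tw(G) ≤ 2.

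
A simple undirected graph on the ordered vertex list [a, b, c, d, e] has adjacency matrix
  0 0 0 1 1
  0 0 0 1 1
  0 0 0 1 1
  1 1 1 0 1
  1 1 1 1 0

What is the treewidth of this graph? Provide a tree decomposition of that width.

Treewidth 2.
One such decomposition:
Bags: B1 = {b, d, e}  B2 = {c, d, e}  B3 = {a, d, e}
Tree: B1–B2, B2–B3

Every bag has size at most 3, so the width is 3 − 1 = 2 and tw(G) ≤ 2. Conversely, {c, d, e} is a clique of size 3, and the vertices of any clique must share a bag in every tree decomposition; so some bag has ≥ 3 vertices and tw(G) ≥ 2. Hence tw(G) = 2 exactly.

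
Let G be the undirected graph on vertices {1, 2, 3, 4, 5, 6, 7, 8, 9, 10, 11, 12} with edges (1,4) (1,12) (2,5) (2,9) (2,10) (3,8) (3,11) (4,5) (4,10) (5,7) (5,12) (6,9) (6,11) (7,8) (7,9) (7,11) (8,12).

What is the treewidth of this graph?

A width-3 tree decomposition is:
Bags: B1 = {3, 6, 9, 11}  B2 = {3, 7, 9, 11}  B3 = {3, 7, 8, 9}  B4 = {2, 7, 8, 9}  B5 = {2, 5, 7, 8}  B6 = {2, 5, 8, 12}  B7 = {2, 5, 10, 12}  B8 = {4, 5, 10, 12}  B9 = {1, 4, 10, 12}
Tree: B1–B2, B2–B3, B3–B4, B4–B5, B5–B6, B6–B7, B7–B8, B8–B9
The largest bag has 4 vertices, giving width 3; this decomposition certifies tw(G) ≤ 3. For the lower bound: the 4 vertex sets {3,6,11}, {9}, {7}, {2,5,8,12} are disjoint, each induces a connected subgraph, and every pair is joined by at least one edge of G. Contracting each set to a single vertex therefore yields K_{4} as a minor, and since treewidth is minor-monotone, tw(G) ≥ tw(K_{4}) = 3. The upper and lower bounds meet at 3, so that is the treewidth.

3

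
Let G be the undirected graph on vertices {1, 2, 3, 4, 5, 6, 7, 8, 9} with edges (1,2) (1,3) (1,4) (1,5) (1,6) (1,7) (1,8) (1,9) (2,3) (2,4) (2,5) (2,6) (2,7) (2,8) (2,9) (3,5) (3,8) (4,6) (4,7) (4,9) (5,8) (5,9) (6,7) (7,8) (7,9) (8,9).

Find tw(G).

4

A width-4 tree decomposition is:
Bags: B1 = {1, 2, 4, 7, 9}  B2 = {1, 2, 4, 6, 7}  B3 = {1, 2, 7, 8, 9}  B4 = {1, 2, 5, 8, 9}  B5 = {1, 2, 3, 5, 8}
Tree: B1–B2, B1–B3, B3–B4, B4–B5
The largest bag has 5 vertices, giving width 4; this decomposition certifies tw(G) ≤ 4. On the other hand G contains the 5-clique {1, 2, 3, 5, 8}. A clique must lie in a single bag of any decomposition, so no decomposition can have width below 4. The upper and lower bounds meet at 4, so that is the treewidth.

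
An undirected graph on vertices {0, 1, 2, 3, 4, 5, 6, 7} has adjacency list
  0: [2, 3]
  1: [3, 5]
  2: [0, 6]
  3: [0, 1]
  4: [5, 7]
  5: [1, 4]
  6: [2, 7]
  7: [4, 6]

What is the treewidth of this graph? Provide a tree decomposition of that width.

Every bag has size at most 3, so the width is 3 − 1 = 2 and tw(G) ≤ 2. For the lower bound, G contains the cycle 2–6–7–4–5–1–3–0–2, so G is not a forest; only forests have treewidth ≤ 1, hence tw(G) ≥ 2. Therefore the treewidth is 2.

Treewidth 2.
Bags: B1 = {2, 6, 7}  B2 = {2, 4, 7}  B3 = {2, 4, 5}  B4 = {1, 2, 5}  B5 = {1, 2, 3}  B6 = {0, 2, 3}
Tree: B1–B2, B2–B3, B3–B4, B4–B5, B5–B6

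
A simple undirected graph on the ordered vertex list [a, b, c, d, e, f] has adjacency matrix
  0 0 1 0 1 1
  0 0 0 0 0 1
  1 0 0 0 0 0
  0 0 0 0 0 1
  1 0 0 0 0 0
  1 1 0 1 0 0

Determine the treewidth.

A width-1 tree decomposition is:
Bags: B1 = {a, e}  B2 = {a, c}  B3 = {a, f}  B4 = {d, f}  B5 = {b, f}
Tree: B1–B2, B1–B3, B3–B4, B3–B5
Every bag has size at most 2, so the width is 2 − 1 = 1 and tw(G) ≤ 1. G has an edge, so its treewidth is at least 1. The upper and lower bounds meet at 1, so that is the treewidth.

1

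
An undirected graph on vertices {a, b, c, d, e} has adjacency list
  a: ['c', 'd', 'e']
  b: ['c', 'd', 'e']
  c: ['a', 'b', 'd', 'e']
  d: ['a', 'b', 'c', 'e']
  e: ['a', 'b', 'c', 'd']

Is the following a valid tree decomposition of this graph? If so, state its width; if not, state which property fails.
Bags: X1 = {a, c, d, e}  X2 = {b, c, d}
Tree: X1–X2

No — edge (e,b) lies in no bag.

A tree decomposition must satisfy three properties: every vertex lies in some bag; for every edge, both endpoints lie together in some bag; and for every vertex, the bags containing it form a connected subtree. Here edge (e,b) lies in no bag, so the decomposition is invalid.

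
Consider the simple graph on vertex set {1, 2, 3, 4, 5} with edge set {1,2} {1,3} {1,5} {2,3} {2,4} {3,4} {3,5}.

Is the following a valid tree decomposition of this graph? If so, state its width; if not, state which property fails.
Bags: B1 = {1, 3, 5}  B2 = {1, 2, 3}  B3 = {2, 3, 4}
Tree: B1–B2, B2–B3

Vertex coverage: the bags together contain {1, 2, 3, 4, 5}, the full vertex set. Edge coverage: each edge of G has both endpoints in at least one bag. Running intersection: for every vertex, the bags containing it form a connected subtree. All three properties hold, so this is a valid tree decomposition of width max|bag| − 1 = 2, and hence tw(G) ≤ 2.

Yes; width 2.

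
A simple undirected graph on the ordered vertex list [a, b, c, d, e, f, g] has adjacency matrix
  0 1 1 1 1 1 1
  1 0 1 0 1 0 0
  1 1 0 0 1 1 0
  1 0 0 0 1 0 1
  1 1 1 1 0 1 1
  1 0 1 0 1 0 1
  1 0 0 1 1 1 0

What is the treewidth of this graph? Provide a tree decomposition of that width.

Each bag holds 4 vertices, so the decomposition has width 3, which upper-bounds the treewidth. On the other hand G contains the 4-clique {a, d, e, g}. A clique must lie in a single bag of any decomposition, so no decomposition can have width below 3. Hence tw(G) = 3 exactly.

Treewidth 3.
One optimal decomposition is:
Bags: B1 = {a, e, f, g}  B2 = {a, c, e, f}  B3 = {a, d, e, g}  B4 = {a, b, c, e}
Tree: B1–B2, B1–B3, B2–B4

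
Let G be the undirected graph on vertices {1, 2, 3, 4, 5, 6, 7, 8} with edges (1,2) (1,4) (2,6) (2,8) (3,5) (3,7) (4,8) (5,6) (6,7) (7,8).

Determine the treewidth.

A width-2 tree decomposition is:
Bags: B1 = {3, 5, 7}  B2 = {5, 6, 7}  B3 = {6, 7, 8}  B4 = {2, 6, 8}  B5 = {2, 4, 8}  B6 = {1, 2, 4}
Tree: B1–B2, B2–B3, B3–B4, B4–B5, B5–B6
Each bag holds 3 vertices, so the decomposition has width 2, which upper-bounds the treewidth. The edges 3–5–6–7–3 form a cycle, so G is not a tree and its treewidth is at least 2. Hence tw(G) = 2 exactly.

2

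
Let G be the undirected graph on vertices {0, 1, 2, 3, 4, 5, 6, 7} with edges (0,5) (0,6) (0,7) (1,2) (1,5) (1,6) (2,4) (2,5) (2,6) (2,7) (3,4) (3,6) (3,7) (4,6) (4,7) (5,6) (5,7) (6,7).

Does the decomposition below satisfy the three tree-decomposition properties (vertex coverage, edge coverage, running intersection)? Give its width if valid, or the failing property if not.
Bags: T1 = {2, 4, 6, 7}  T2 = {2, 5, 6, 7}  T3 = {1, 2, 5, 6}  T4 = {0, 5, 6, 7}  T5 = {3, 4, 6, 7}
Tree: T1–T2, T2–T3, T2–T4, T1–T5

Checking the three conditions: (i) the bags cover all of {0, 1, 2, 3, 4, 5, 6, 7}; (ii) for each edge, some bag contains both endpoints; (iii) the bags containing any fixed vertex form a subtree. All hold, so the decomposition is valid with width 4 − 1 = 3.

Yes; width 3.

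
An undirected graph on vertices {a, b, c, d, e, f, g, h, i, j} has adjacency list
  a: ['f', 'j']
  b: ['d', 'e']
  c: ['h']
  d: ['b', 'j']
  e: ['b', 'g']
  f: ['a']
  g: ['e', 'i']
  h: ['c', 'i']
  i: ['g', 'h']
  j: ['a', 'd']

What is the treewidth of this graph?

1

A width-1 tree decomposition is:
Bags: B1 = {c, h}  B2 = {h, i}  B3 = {g, i}  B4 = {e, g}  B5 = {b, e}  B6 = {b, d}  B7 = {d, j}  B8 = {a, j}  B9 = {a, f}
Tree: B1–B2, B2–B3, B3–B4, B4–B5, B5–B6, B6–B7, B7–B8, B8–B9
Each bag holds 2 vertices, so the decomposition has width 1, which upper-bounds the treewidth. Since G has at least one edge (e.g. c–h), it is not an edgeless graph, so tw(G) ≥ 1. Combining the bounds, tw(G) = 1.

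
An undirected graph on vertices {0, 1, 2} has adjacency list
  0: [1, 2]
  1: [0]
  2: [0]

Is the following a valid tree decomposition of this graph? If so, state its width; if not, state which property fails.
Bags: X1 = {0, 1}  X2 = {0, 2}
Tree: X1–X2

Yes; width 1.

Every vertex of G appears in some bag (union = {0, 1, 2}); every edge is covered by a bag; and for each vertex v the set of bags containing v is connected in the bag tree. The decomposition is therefore valid. The largest bag has 2 vertices, so the width is 1.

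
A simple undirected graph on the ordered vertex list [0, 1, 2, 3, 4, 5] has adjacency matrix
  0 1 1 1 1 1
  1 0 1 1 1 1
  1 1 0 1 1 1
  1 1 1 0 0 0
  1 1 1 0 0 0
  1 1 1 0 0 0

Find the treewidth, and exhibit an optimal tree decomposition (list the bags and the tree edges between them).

The largest bag has 4 vertices, giving width 3; this decomposition certifies tw(G) ≤ 3. On the other hand G contains the 4-clique {0, 1, 2, 3}. A clique must lie in a single bag of any decomposition, so no decomposition can have width below 3. Therefore the treewidth is 3.

Treewidth 3.
One such decomposition:
Bags: B1 = {0, 1, 2, 3}  B2 = {0, 1, 2, 4}  B3 = {0, 1, 2, 5}
Tree: B1–B2, B2–B3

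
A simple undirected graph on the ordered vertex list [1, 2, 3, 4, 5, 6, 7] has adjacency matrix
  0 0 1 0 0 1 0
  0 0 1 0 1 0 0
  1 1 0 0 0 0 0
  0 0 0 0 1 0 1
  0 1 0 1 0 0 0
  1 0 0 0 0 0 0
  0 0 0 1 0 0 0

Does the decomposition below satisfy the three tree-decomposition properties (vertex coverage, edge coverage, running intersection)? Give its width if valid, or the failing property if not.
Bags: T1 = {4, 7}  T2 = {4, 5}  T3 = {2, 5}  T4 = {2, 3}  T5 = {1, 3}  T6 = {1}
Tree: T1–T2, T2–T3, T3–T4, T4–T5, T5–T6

No — vertex 6 appears in no bag.

A tree decomposition must satisfy three properties: every vertex lies in some bag; for every edge, both endpoints lie together in some bag; and for every vertex, the bags containing it form a connected subtree. Here vertex 6 appears in no bag, so the decomposition is invalid.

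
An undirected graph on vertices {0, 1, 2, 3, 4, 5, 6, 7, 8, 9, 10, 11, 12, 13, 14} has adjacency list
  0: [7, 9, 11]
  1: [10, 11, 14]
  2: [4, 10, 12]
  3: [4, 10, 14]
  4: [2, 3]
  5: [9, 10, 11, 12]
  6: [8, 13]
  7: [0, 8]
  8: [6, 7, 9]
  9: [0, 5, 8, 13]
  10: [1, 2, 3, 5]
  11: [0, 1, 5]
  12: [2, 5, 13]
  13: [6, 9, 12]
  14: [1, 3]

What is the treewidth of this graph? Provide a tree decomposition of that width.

Every bag has size at most 4, so the width is 4 − 1 = 3 and tw(G) ≤ 3. For the lower bound: the 4 vertex sets {3,4,14}, {2}, {10}, {1,5,11,12} are disjoint, each induces a connected subgraph, and every pair is joined by at least one edge of G. Contracting each set to a single vertex therefore yields K_{4} as a minor, and since treewidth is minor-monotone, tw(G) ≥ tw(K_{4}) = 3. Hence tw(G) = 3 exactly.

Treewidth 3.
One such decomposition:
Bags: B1 = {2, 3, 4, 14}  B2 = {2, 3, 10, 14}  B3 = {1, 2, 10, 14}  B4 = {1, 2, 10, 12}  B5 = {1, 5, 10, 12}  B6 = {1, 5, 11, 12}  B7 = {5, 11, 12, 13}  B8 = {5, 9, 11, 13}  B9 = {0, 9, 11, 13}  B10 = {0, 6, 9, 13}  B11 = {0, 6, 8, 9}  B12 = {0, 6, 7, 8}
Tree: B1–B2, B2–B3, B3–B4, B4–B5, B5–B6, B6–B7, B7–B8, B8–B9, B9–B10, B10–B11, B11–B12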